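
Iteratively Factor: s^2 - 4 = (s - 2)*(s + 2)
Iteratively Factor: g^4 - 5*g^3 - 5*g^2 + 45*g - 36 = (g + 3)*(g^3 - 8*g^2 + 19*g - 12) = (g - 1)*(g + 3)*(g^2 - 7*g + 12) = (g - 4)*(g - 1)*(g + 3)*(g - 3)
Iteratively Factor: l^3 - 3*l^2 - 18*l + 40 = (l + 4)*(l^2 - 7*l + 10) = (l - 2)*(l + 4)*(l - 5)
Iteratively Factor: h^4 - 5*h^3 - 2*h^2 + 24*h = (h - 3)*(h^3 - 2*h^2 - 8*h) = h*(h - 3)*(h^2 - 2*h - 8) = h*(h - 3)*(h + 2)*(h - 4)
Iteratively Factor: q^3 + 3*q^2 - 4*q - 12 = (q - 2)*(q^2 + 5*q + 6) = (q - 2)*(q + 3)*(q + 2)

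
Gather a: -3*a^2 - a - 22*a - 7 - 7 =-3*a^2 - 23*a - 14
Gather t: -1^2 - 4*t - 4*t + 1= -8*t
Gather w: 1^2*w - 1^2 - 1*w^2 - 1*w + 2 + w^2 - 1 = 0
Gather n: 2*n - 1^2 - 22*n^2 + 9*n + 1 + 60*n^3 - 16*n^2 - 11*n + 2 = 60*n^3 - 38*n^2 + 2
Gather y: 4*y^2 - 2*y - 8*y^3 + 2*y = -8*y^3 + 4*y^2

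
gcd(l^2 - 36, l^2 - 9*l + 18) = l - 6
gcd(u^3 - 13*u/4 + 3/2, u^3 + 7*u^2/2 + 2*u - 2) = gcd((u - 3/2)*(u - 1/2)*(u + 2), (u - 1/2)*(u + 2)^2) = u^2 + 3*u/2 - 1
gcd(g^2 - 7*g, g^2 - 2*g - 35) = g - 7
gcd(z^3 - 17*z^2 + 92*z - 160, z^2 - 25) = z - 5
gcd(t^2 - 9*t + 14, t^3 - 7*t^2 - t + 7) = t - 7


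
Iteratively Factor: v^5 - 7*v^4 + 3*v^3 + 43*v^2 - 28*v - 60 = (v - 5)*(v^4 - 2*v^3 - 7*v^2 + 8*v + 12) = (v - 5)*(v + 1)*(v^3 - 3*v^2 - 4*v + 12) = (v - 5)*(v - 3)*(v + 1)*(v^2 - 4) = (v - 5)*(v - 3)*(v + 1)*(v + 2)*(v - 2)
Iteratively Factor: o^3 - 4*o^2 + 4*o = (o - 2)*(o^2 - 2*o) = (o - 2)^2*(o)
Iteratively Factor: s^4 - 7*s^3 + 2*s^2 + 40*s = (s)*(s^3 - 7*s^2 + 2*s + 40) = s*(s - 5)*(s^2 - 2*s - 8) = s*(s - 5)*(s + 2)*(s - 4)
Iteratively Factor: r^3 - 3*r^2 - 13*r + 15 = (r - 1)*(r^2 - 2*r - 15) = (r - 5)*(r - 1)*(r + 3)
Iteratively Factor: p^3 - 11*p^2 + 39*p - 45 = (p - 5)*(p^2 - 6*p + 9) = (p - 5)*(p - 3)*(p - 3)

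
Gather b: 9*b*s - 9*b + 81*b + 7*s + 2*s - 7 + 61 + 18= b*(9*s + 72) + 9*s + 72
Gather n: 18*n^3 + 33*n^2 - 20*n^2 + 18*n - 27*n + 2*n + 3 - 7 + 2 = 18*n^3 + 13*n^2 - 7*n - 2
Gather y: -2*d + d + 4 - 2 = 2 - d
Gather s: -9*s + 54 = 54 - 9*s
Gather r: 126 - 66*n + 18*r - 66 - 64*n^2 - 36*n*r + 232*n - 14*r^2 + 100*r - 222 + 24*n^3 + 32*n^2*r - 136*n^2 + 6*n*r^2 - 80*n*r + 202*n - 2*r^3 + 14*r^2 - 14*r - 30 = 24*n^3 - 200*n^2 + 6*n*r^2 + 368*n - 2*r^3 + r*(32*n^2 - 116*n + 104) - 192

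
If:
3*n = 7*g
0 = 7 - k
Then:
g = 3*n/7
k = 7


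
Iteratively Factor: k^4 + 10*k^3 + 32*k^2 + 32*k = (k + 4)*(k^3 + 6*k^2 + 8*k) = (k + 4)^2*(k^2 + 2*k) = (k + 2)*(k + 4)^2*(k)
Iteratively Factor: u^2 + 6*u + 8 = (u + 4)*(u + 2)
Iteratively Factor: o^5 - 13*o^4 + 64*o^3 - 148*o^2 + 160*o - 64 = (o - 4)*(o^4 - 9*o^3 + 28*o^2 - 36*o + 16) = (o - 4)*(o - 2)*(o^3 - 7*o^2 + 14*o - 8) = (o - 4)^2*(o - 2)*(o^2 - 3*o + 2) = (o - 4)^2*(o - 2)^2*(o - 1)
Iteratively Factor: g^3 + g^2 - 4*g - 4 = (g - 2)*(g^2 + 3*g + 2) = (g - 2)*(g + 1)*(g + 2)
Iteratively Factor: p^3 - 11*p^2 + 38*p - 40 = (p - 5)*(p^2 - 6*p + 8) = (p - 5)*(p - 4)*(p - 2)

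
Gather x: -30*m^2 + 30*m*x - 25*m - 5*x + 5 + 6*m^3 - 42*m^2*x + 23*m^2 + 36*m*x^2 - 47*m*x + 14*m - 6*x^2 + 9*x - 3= 6*m^3 - 7*m^2 - 11*m + x^2*(36*m - 6) + x*(-42*m^2 - 17*m + 4) + 2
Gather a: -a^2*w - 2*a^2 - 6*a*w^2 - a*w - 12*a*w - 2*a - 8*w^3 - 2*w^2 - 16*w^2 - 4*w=a^2*(-w - 2) + a*(-6*w^2 - 13*w - 2) - 8*w^3 - 18*w^2 - 4*w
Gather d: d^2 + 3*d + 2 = d^2 + 3*d + 2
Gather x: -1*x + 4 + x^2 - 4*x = x^2 - 5*x + 4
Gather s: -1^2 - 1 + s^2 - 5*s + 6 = s^2 - 5*s + 4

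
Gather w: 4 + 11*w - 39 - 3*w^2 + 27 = -3*w^2 + 11*w - 8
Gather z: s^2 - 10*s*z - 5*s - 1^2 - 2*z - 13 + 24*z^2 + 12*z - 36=s^2 - 5*s + 24*z^2 + z*(10 - 10*s) - 50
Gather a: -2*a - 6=-2*a - 6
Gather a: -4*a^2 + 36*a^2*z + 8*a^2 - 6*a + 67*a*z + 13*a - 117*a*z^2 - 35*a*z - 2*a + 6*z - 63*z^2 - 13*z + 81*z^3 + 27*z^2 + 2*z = a^2*(36*z + 4) + a*(-117*z^2 + 32*z + 5) + 81*z^3 - 36*z^2 - 5*z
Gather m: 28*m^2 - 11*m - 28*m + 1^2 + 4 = 28*m^2 - 39*m + 5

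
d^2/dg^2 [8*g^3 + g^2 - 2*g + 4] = 48*g + 2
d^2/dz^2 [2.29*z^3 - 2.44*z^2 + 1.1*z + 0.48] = 13.74*z - 4.88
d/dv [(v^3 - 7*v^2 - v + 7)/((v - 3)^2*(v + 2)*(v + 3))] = (-v^5 + 11*v^4 + 14*v^3 + 30*v^2 + 195*v + 39)/(v^7 + v^6 - 26*v^5 - 30*v^4 + 225*v^3 + 297*v^2 - 648*v - 972)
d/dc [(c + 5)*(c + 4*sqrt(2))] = 2*c + 5 + 4*sqrt(2)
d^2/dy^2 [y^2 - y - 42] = 2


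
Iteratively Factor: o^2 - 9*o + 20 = (o - 4)*(o - 5)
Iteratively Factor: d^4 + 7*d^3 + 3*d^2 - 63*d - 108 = (d + 3)*(d^3 + 4*d^2 - 9*d - 36) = (d + 3)^2*(d^2 + d - 12) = (d + 3)^2*(d + 4)*(d - 3)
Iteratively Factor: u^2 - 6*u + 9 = (u - 3)*(u - 3)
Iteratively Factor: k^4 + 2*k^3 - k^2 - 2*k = (k)*(k^3 + 2*k^2 - k - 2) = k*(k - 1)*(k^2 + 3*k + 2) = k*(k - 1)*(k + 2)*(k + 1)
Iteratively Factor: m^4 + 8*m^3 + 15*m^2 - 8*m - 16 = (m + 1)*(m^3 + 7*m^2 + 8*m - 16) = (m + 1)*(m + 4)*(m^2 + 3*m - 4) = (m - 1)*(m + 1)*(m + 4)*(m + 4)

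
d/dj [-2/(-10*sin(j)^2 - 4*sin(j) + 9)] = -8*(5*sin(j) + 1)*cos(j)/(10*sin(j)^2 + 4*sin(j) - 9)^2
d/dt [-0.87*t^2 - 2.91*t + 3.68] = -1.74*t - 2.91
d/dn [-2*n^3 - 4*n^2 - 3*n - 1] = -6*n^2 - 8*n - 3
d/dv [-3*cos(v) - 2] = 3*sin(v)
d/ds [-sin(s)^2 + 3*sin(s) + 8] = (3 - 2*sin(s))*cos(s)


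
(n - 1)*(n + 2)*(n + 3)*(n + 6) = n^4 + 10*n^3 + 25*n^2 - 36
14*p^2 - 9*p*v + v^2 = (-7*p + v)*(-2*p + v)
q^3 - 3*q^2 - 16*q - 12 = (q - 6)*(q + 1)*(q + 2)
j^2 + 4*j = j*(j + 4)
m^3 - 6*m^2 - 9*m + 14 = (m - 7)*(m - 1)*(m + 2)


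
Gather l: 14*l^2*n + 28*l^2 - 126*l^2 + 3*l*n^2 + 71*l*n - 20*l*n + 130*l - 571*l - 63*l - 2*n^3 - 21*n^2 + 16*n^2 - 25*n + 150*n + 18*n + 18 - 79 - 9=l^2*(14*n - 98) + l*(3*n^2 + 51*n - 504) - 2*n^3 - 5*n^2 + 143*n - 70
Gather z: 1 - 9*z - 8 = -9*z - 7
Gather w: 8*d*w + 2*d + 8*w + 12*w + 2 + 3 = 2*d + w*(8*d + 20) + 5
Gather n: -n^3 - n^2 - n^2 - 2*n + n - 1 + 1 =-n^3 - 2*n^2 - n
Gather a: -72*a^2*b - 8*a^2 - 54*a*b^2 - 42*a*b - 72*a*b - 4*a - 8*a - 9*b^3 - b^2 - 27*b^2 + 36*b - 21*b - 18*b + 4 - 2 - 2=a^2*(-72*b - 8) + a*(-54*b^2 - 114*b - 12) - 9*b^3 - 28*b^2 - 3*b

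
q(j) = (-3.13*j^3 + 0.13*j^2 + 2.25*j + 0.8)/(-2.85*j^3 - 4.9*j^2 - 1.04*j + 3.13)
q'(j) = (-9.39*j^2 + 0.26*j + 2.25)/(-2.85*j^3 - 4.9*j^2 - 1.04*j + 3.13) + (8.55*j^2 + 9.8*j + 1.04)*(-3.13*j^3 + 0.13*j^2 + 2.25*j + 0.8)/(-2.85*j^3 - 4.9*j^2 - 1.04*j + 3.13)^2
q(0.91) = -0.15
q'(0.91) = 1.94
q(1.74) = 0.40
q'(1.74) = 0.29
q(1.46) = 0.30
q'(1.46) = 0.41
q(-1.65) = 2.67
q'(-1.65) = -0.46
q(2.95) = 0.62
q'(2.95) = 0.12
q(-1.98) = 2.61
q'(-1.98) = 0.55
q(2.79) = 0.60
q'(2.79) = 0.13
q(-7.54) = 1.40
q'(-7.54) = 0.05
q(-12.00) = 1.28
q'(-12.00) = 0.02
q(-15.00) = 1.24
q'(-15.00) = 0.01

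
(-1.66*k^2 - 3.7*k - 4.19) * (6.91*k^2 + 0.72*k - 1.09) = -11.4706*k^4 - 26.7622*k^3 - 29.8075*k^2 + 1.0162*k + 4.5671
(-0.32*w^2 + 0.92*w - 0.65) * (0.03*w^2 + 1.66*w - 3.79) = -0.0096*w^4 - 0.5036*w^3 + 2.7205*w^2 - 4.5658*w + 2.4635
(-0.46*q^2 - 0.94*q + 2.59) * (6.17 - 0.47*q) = 0.2162*q^3 - 2.3964*q^2 - 7.0171*q + 15.9803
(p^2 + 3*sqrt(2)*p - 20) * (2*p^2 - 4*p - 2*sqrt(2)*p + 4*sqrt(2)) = 2*p^4 - 4*p^3 + 4*sqrt(2)*p^3 - 52*p^2 - 8*sqrt(2)*p^2 + 40*sqrt(2)*p + 104*p - 80*sqrt(2)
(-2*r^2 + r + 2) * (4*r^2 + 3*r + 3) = -8*r^4 - 2*r^3 + 5*r^2 + 9*r + 6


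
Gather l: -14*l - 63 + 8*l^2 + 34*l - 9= 8*l^2 + 20*l - 72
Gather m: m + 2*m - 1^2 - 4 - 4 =3*m - 9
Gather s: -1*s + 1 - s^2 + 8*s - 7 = -s^2 + 7*s - 6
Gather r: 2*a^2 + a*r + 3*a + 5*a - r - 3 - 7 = 2*a^2 + 8*a + r*(a - 1) - 10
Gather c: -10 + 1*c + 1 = c - 9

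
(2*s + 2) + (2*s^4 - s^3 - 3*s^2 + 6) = 2*s^4 - s^3 - 3*s^2 + 2*s + 8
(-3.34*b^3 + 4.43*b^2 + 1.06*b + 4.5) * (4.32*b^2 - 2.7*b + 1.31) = -14.4288*b^5 + 28.1556*b^4 - 11.7572*b^3 + 22.3813*b^2 - 10.7614*b + 5.895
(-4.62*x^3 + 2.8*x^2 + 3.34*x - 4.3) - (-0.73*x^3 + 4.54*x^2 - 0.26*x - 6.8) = -3.89*x^3 - 1.74*x^2 + 3.6*x + 2.5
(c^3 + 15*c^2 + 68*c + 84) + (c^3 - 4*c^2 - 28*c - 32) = 2*c^3 + 11*c^2 + 40*c + 52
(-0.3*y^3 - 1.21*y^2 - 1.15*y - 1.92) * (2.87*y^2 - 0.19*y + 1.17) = -0.861*y^5 - 3.4157*y^4 - 3.4216*y^3 - 6.7076*y^2 - 0.9807*y - 2.2464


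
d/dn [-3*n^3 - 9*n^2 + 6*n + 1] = -9*n^2 - 18*n + 6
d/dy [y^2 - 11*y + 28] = 2*y - 11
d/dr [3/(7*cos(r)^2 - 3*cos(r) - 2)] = 3*(14*cos(r) - 3)*sin(r)/(-7*cos(r)^2 + 3*cos(r) + 2)^2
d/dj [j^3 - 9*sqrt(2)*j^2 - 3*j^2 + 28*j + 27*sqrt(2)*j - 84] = 3*j^2 - 18*sqrt(2)*j - 6*j + 28 + 27*sqrt(2)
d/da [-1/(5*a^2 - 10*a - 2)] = 10*(a - 1)/(-5*a^2 + 10*a + 2)^2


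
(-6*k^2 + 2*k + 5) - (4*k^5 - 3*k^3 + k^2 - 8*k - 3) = -4*k^5 + 3*k^3 - 7*k^2 + 10*k + 8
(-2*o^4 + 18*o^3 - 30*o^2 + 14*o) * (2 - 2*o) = 4*o^5 - 40*o^4 + 96*o^3 - 88*o^2 + 28*o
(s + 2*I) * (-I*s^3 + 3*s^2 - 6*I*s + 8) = -I*s^4 + 5*s^3 + 20*s + 16*I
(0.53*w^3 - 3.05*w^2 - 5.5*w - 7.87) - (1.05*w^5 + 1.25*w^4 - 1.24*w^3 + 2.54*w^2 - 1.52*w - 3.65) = -1.05*w^5 - 1.25*w^4 + 1.77*w^3 - 5.59*w^2 - 3.98*w - 4.22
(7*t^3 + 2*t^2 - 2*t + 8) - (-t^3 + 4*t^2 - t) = 8*t^3 - 2*t^2 - t + 8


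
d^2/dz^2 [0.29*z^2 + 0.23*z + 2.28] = 0.580000000000000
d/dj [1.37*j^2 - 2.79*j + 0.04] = 2.74*j - 2.79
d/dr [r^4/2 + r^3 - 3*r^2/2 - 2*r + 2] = 2*r^3 + 3*r^2 - 3*r - 2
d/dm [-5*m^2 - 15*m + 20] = -10*m - 15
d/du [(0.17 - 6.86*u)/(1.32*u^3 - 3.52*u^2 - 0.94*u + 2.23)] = (18.1104*u^3 - 24.8204*u^2 + 1.1968*u - 15.138)/(1.7424*u^6 - 9.2928*u^5 + 9.9088*u^4 + 12.5048*u^3 - 14.8156*u^2 - 4.1924*u + 4.9729)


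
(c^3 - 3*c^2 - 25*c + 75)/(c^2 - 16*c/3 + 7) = 3*(c^2 - 25)/(3*c - 7)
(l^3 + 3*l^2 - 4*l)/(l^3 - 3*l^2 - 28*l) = (l - 1)/(l - 7)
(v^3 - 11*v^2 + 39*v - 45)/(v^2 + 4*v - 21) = (v^2 - 8*v + 15)/(v + 7)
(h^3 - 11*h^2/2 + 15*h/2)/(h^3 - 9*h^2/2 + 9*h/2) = (2*h - 5)/(2*h - 3)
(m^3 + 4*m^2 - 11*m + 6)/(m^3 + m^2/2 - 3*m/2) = 2*(m^2 + 5*m - 6)/(m*(2*m + 3))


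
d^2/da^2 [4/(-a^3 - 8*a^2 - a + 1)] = 8*((3*a + 8)*(a^3 + 8*a^2 + a - 1) - (3*a^2 + 16*a + 1)^2)/(a^3 + 8*a^2 + a - 1)^3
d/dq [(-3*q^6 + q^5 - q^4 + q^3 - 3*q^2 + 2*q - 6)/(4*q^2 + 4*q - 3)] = (-48*q^7 - 48*q^6 + 62*q^5 - 23*q^4 + 20*q^3 - 29*q^2 + 66*q + 18)/(16*q^4 + 32*q^3 - 8*q^2 - 24*q + 9)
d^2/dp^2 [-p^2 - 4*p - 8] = -2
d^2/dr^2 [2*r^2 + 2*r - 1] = 4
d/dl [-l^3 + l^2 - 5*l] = -3*l^2 + 2*l - 5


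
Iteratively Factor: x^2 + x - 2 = (x - 1)*(x + 2)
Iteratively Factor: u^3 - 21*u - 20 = (u + 1)*(u^2 - u - 20) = (u + 1)*(u + 4)*(u - 5)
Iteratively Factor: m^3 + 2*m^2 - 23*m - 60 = (m - 5)*(m^2 + 7*m + 12) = (m - 5)*(m + 3)*(m + 4)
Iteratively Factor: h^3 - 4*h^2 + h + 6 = (h - 2)*(h^2 - 2*h - 3) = (h - 2)*(h + 1)*(h - 3)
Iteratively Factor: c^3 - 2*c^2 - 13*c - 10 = (c + 1)*(c^2 - 3*c - 10) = (c - 5)*(c + 1)*(c + 2)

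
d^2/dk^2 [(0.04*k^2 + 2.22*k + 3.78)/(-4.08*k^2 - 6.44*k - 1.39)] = (-8.88178419700125e-16*k^4 - 71.808*k^3 - 376.179264*k^2 - 520.381152*k - 231.075608)/(67.917312*k^6 + 321.608448*k^5 + 577.052352*k^4 + 486.225152*k^3 + 196.593816*k^2 + 37.328172*k + 2.685619)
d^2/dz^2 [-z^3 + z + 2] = -6*z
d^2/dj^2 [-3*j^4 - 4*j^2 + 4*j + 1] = -36*j^2 - 8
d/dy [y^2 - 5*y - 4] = 2*y - 5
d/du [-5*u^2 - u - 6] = -10*u - 1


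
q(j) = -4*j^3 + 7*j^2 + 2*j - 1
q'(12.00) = -1558.00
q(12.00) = -5881.00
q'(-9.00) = -1096.00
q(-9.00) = 3464.00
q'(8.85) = -813.97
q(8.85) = -2207.66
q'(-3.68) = -212.03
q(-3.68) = 285.78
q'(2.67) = -46.17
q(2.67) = -21.89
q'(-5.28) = -406.46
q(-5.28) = 772.38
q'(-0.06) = 1.12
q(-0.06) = -1.09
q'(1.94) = -16.00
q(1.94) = 0.02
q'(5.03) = -231.19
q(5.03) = -322.89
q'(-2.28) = -92.30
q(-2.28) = 78.24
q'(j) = -12*j^2 + 14*j + 2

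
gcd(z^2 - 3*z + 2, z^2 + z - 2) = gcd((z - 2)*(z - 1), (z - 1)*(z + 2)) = z - 1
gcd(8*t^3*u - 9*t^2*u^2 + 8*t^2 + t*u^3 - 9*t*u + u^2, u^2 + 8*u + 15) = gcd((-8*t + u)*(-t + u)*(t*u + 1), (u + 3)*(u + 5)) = 1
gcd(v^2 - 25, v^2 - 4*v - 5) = v - 5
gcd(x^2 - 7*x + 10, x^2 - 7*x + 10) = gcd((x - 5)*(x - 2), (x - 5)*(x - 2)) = x^2 - 7*x + 10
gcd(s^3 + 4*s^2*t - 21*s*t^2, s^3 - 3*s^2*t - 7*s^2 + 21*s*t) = s^2 - 3*s*t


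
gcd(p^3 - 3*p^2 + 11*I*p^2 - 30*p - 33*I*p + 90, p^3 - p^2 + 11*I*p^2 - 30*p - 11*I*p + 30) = p^2 + 11*I*p - 30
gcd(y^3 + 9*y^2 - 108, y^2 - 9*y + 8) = 1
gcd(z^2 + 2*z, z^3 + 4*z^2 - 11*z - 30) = z + 2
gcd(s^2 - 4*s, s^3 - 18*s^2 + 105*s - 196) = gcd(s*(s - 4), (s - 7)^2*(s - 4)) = s - 4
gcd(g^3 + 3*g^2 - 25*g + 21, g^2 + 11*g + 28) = g + 7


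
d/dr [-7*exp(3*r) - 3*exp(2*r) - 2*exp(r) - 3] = (-21*exp(2*r) - 6*exp(r) - 2)*exp(r)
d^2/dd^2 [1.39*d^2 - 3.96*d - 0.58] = 2.78000000000000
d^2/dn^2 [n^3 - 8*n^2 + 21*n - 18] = 6*n - 16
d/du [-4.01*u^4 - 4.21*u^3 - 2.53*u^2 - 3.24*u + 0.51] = -16.04*u^3 - 12.63*u^2 - 5.06*u - 3.24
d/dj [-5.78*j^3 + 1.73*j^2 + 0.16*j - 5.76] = -17.34*j^2 + 3.46*j + 0.16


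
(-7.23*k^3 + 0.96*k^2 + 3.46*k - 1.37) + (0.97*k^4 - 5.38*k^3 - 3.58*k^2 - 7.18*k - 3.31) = 0.97*k^4 - 12.61*k^3 - 2.62*k^2 - 3.72*k - 4.68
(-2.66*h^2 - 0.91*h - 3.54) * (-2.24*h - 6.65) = 5.9584*h^3 + 19.7274*h^2 + 13.9811*h + 23.541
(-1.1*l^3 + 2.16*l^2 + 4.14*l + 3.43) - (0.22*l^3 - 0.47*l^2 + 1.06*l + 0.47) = -1.32*l^3 + 2.63*l^2 + 3.08*l + 2.96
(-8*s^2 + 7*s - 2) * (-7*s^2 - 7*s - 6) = 56*s^4 + 7*s^3 + 13*s^2 - 28*s + 12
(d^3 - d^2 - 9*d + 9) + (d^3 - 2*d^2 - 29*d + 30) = 2*d^3 - 3*d^2 - 38*d + 39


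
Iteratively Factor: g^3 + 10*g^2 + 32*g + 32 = (g + 4)*(g^2 + 6*g + 8) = (g + 4)^2*(g + 2)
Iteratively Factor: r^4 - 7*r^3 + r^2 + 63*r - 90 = (r - 5)*(r^3 - 2*r^2 - 9*r + 18) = (r - 5)*(r - 2)*(r^2 - 9) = (r - 5)*(r - 3)*(r - 2)*(r + 3)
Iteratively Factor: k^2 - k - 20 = (k - 5)*(k + 4)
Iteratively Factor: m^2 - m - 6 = (m - 3)*(m + 2)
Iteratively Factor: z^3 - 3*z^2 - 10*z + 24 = (z - 4)*(z^2 + z - 6) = (z - 4)*(z + 3)*(z - 2)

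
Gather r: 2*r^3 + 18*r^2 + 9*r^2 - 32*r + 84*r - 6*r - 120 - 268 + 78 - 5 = 2*r^3 + 27*r^2 + 46*r - 315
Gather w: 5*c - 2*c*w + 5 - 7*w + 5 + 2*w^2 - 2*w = 5*c + 2*w^2 + w*(-2*c - 9) + 10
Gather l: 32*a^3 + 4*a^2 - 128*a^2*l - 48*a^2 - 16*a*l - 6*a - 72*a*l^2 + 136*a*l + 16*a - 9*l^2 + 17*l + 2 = 32*a^3 - 44*a^2 + 10*a + l^2*(-72*a - 9) + l*(-128*a^2 + 120*a + 17) + 2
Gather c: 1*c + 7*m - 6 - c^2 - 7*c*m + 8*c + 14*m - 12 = -c^2 + c*(9 - 7*m) + 21*m - 18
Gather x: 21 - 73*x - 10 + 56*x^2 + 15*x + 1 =56*x^2 - 58*x + 12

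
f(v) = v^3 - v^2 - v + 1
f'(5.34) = 73.87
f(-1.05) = -0.21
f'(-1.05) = 4.41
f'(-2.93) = 30.61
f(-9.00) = -800.00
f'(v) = 3*v^2 - 2*v - 1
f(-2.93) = -29.81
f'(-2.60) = 24.48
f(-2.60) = -20.74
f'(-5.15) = 88.87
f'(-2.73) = 26.82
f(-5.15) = -156.96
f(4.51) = 67.88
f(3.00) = 16.00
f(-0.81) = 0.62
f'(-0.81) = 2.59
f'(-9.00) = 260.00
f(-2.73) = -24.07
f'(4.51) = 51.00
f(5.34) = 119.42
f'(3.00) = 20.00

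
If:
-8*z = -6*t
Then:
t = 4*z/3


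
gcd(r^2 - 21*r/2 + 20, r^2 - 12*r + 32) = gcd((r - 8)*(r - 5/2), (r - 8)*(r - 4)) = r - 8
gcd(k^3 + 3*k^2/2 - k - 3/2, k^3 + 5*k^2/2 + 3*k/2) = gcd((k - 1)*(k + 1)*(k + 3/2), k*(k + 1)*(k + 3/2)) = k^2 + 5*k/2 + 3/2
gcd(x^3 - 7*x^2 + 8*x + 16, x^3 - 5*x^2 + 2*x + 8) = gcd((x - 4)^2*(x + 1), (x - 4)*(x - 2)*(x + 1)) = x^2 - 3*x - 4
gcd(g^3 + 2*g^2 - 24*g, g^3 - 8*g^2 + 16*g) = g^2 - 4*g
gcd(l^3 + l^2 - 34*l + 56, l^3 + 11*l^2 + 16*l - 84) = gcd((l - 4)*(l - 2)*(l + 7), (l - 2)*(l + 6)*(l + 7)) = l^2 + 5*l - 14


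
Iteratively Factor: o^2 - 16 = (o + 4)*(o - 4)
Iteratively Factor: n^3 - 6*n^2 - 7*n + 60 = (n - 5)*(n^2 - n - 12) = (n - 5)*(n + 3)*(n - 4)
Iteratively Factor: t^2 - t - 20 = (t + 4)*(t - 5)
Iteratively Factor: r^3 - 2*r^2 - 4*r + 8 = (r - 2)*(r^2 - 4) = (r - 2)^2*(r + 2)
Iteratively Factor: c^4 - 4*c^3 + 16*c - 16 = (c - 2)*(c^3 - 2*c^2 - 4*c + 8) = (c - 2)^2*(c^2 - 4) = (c - 2)^2*(c + 2)*(c - 2)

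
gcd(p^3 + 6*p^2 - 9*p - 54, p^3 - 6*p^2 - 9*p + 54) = p^2 - 9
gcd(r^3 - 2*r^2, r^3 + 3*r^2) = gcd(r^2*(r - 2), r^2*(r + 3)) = r^2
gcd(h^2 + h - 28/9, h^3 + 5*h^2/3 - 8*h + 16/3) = h - 4/3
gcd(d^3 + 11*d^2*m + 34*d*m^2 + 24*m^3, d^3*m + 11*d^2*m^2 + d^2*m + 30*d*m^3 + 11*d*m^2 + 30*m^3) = d + 6*m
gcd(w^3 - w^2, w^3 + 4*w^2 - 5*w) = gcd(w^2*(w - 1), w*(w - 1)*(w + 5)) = w^2 - w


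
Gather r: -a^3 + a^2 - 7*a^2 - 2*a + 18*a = -a^3 - 6*a^2 + 16*a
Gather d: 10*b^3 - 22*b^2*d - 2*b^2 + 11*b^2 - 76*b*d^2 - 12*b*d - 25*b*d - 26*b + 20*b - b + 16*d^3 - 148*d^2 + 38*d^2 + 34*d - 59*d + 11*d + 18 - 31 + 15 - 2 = 10*b^3 + 9*b^2 - 7*b + 16*d^3 + d^2*(-76*b - 110) + d*(-22*b^2 - 37*b - 14)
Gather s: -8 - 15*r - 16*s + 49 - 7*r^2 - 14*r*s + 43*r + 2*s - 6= -7*r^2 + 28*r + s*(-14*r - 14) + 35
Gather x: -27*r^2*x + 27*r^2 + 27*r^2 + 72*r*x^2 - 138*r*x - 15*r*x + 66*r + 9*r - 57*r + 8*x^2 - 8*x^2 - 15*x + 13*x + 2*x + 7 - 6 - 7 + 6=54*r^2 + 72*r*x^2 + 18*r + x*(-27*r^2 - 153*r)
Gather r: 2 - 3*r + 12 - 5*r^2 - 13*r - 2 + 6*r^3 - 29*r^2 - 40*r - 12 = 6*r^3 - 34*r^2 - 56*r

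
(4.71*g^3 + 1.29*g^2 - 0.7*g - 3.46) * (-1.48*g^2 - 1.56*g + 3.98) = -6.9708*g^5 - 9.2568*g^4 + 17.7694*g^3 + 11.347*g^2 + 2.6116*g - 13.7708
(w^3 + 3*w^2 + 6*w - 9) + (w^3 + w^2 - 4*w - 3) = 2*w^3 + 4*w^2 + 2*w - 12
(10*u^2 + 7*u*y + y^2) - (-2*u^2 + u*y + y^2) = 12*u^2 + 6*u*y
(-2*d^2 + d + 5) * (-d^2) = 2*d^4 - d^3 - 5*d^2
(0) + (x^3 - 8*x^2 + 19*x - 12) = x^3 - 8*x^2 + 19*x - 12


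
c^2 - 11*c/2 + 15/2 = (c - 3)*(c - 5/2)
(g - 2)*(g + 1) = g^2 - g - 2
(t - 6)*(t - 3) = t^2 - 9*t + 18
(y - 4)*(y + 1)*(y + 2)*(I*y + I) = I*y^4 - 11*I*y^2 - 18*I*y - 8*I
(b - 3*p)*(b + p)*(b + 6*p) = b^3 + 4*b^2*p - 15*b*p^2 - 18*p^3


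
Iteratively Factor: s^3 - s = (s)*(s^2 - 1) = s*(s + 1)*(s - 1)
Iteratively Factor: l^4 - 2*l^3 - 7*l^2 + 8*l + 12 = (l + 1)*(l^3 - 3*l^2 - 4*l + 12) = (l - 3)*(l + 1)*(l^2 - 4) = (l - 3)*(l + 1)*(l + 2)*(l - 2)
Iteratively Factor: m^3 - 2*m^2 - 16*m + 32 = (m - 4)*(m^2 + 2*m - 8) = (m - 4)*(m - 2)*(m + 4)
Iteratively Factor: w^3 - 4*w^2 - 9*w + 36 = (w - 3)*(w^2 - w - 12) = (w - 4)*(w - 3)*(w + 3)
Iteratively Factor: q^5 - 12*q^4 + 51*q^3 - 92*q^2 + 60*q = (q - 3)*(q^4 - 9*q^3 + 24*q^2 - 20*q) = q*(q - 3)*(q^3 - 9*q^2 + 24*q - 20) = q*(q - 3)*(q - 2)*(q^2 - 7*q + 10) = q*(q - 5)*(q - 3)*(q - 2)*(q - 2)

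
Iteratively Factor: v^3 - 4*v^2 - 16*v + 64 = (v - 4)*(v^2 - 16) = (v - 4)*(v + 4)*(v - 4)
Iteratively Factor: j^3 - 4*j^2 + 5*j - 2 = (j - 1)*(j^2 - 3*j + 2) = (j - 2)*(j - 1)*(j - 1)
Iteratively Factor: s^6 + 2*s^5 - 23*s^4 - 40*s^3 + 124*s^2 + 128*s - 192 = (s + 3)*(s^5 - s^4 - 20*s^3 + 20*s^2 + 64*s - 64) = (s - 4)*(s + 3)*(s^4 + 3*s^3 - 8*s^2 - 12*s + 16) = (s - 4)*(s + 3)*(s + 4)*(s^3 - s^2 - 4*s + 4) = (s - 4)*(s + 2)*(s + 3)*(s + 4)*(s^2 - 3*s + 2) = (s - 4)*(s - 2)*(s + 2)*(s + 3)*(s + 4)*(s - 1)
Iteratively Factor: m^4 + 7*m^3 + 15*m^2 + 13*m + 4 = (m + 1)*(m^3 + 6*m^2 + 9*m + 4) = (m + 1)*(m + 4)*(m^2 + 2*m + 1) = (m + 1)^2*(m + 4)*(m + 1)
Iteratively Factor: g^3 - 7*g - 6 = (g - 3)*(g^2 + 3*g + 2) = (g - 3)*(g + 2)*(g + 1)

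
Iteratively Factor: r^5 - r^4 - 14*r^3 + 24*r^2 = (r)*(r^4 - r^3 - 14*r^2 + 24*r) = r*(r - 2)*(r^3 + r^2 - 12*r) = r^2*(r - 2)*(r^2 + r - 12) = r^2*(r - 2)*(r + 4)*(r - 3)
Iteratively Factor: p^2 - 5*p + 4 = (p - 4)*(p - 1)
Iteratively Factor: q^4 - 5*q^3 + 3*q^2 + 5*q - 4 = (q - 1)*(q^3 - 4*q^2 - q + 4) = (q - 1)*(q + 1)*(q^2 - 5*q + 4) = (q - 1)^2*(q + 1)*(q - 4)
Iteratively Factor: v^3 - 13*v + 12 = (v + 4)*(v^2 - 4*v + 3) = (v - 1)*(v + 4)*(v - 3)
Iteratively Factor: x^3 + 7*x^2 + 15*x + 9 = (x + 3)*(x^2 + 4*x + 3) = (x + 3)^2*(x + 1)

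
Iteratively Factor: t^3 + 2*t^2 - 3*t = (t + 3)*(t^2 - t) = t*(t + 3)*(t - 1)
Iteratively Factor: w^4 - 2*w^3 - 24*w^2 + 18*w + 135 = (w + 3)*(w^3 - 5*w^2 - 9*w + 45) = (w + 3)^2*(w^2 - 8*w + 15) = (w - 5)*(w + 3)^2*(w - 3)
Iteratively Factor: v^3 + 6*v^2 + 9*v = (v + 3)*(v^2 + 3*v) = (v + 3)^2*(v)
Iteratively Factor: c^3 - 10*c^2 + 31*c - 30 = (c - 3)*(c^2 - 7*c + 10) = (c - 5)*(c - 3)*(c - 2)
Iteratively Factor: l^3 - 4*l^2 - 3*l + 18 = (l - 3)*(l^2 - l - 6) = (l - 3)^2*(l + 2)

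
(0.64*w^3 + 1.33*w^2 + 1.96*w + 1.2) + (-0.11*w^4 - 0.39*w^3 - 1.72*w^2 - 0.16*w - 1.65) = -0.11*w^4 + 0.25*w^3 - 0.39*w^2 + 1.8*w - 0.45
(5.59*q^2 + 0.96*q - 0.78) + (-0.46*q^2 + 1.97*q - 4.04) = 5.13*q^2 + 2.93*q - 4.82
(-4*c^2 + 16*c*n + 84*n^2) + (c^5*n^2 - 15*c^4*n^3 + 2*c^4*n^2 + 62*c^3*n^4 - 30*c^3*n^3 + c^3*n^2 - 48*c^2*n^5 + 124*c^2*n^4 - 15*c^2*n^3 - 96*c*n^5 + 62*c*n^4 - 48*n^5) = c^5*n^2 - 15*c^4*n^3 + 2*c^4*n^2 + 62*c^3*n^4 - 30*c^3*n^3 + c^3*n^2 - 48*c^2*n^5 + 124*c^2*n^4 - 15*c^2*n^3 - 4*c^2 - 96*c*n^5 + 62*c*n^4 + 16*c*n - 48*n^5 + 84*n^2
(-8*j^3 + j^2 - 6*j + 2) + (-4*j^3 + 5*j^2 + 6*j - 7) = -12*j^3 + 6*j^2 - 5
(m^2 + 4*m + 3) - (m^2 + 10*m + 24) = -6*m - 21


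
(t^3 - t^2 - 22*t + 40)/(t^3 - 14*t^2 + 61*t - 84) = (t^2 + 3*t - 10)/(t^2 - 10*t + 21)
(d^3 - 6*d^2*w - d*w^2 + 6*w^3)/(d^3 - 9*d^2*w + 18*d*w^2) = (-d^2 + w^2)/(d*(-d + 3*w))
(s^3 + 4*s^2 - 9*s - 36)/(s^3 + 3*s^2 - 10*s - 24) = (s + 3)/(s + 2)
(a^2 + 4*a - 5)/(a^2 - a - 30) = (a - 1)/(a - 6)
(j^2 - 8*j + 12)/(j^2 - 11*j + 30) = (j - 2)/(j - 5)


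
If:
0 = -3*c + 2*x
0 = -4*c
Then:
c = 0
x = 0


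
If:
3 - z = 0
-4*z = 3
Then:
No Solution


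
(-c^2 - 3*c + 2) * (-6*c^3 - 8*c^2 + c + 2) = 6*c^5 + 26*c^4 + 11*c^3 - 21*c^2 - 4*c + 4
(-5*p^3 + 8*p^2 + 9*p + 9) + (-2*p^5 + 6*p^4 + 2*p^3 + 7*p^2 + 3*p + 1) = -2*p^5 + 6*p^4 - 3*p^3 + 15*p^2 + 12*p + 10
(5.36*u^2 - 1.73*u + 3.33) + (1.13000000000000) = 5.36*u^2 - 1.73*u + 4.46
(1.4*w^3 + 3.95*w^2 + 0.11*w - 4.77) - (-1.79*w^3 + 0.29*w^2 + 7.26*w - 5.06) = 3.19*w^3 + 3.66*w^2 - 7.15*w + 0.29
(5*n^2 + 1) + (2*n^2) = 7*n^2 + 1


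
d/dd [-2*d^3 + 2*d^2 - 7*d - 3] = -6*d^2 + 4*d - 7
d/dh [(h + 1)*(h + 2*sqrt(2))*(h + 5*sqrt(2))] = 3*h^2 + 2*h + 14*sqrt(2)*h + 7*sqrt(2) + 20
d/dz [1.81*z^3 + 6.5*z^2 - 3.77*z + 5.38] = 5.43*z^2 + 13.0*z - 3.77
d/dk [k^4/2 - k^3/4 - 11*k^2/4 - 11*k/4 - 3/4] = 2*k^3 - 3*k^2/4 - 11*k/2 - 11/4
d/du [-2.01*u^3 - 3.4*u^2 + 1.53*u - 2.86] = -6.03*u^2 - 6.8*u + 1.53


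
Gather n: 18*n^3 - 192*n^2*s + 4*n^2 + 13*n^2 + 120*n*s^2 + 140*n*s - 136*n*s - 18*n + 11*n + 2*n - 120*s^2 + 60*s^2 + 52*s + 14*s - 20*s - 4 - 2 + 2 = 18*n^3 + n^2*(17 - 192*s) + n*(120*s^2 + 4*s - 5) - 60*s^2 + 46*s - 4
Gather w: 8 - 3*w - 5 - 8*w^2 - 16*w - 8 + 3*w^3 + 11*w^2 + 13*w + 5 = 3*w^3 + 3*w^2 - 6*w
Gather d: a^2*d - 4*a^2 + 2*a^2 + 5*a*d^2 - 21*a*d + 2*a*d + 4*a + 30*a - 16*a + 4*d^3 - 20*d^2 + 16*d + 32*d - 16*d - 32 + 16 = -2*a^2 + 18*a + 4*d^3 + d^2*(5*a - 20) + d*(a^2 - 19*a + 32) - 16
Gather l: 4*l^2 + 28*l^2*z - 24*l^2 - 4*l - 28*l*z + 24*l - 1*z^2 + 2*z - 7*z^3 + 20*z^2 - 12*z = l^2*(28*z - 20) + l*(20 - 28*z) - 7*z^3 + 19*z^2 - 10*z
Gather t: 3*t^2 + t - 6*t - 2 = 3*t^2 - 5*t - 2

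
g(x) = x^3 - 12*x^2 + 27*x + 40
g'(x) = 3*x^2 - 24*x + 27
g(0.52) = 50.94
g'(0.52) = 15.33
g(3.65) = 27.31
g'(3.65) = -20.63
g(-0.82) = 9.24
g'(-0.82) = 48.70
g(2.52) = 47.84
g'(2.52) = -14.43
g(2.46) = 48.69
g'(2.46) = -13.89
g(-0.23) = 33.14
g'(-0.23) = 32.68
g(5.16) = -2.80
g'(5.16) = -16.96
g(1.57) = 56.68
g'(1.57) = -3.29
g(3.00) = 40.00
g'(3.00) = -18.00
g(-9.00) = -1904.00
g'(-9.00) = 486.00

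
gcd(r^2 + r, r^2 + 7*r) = r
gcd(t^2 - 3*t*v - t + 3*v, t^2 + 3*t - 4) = t - 1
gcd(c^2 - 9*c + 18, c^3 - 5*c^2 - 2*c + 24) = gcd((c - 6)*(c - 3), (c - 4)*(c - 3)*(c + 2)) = c - 3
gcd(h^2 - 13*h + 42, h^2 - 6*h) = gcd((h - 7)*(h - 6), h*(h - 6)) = h - 6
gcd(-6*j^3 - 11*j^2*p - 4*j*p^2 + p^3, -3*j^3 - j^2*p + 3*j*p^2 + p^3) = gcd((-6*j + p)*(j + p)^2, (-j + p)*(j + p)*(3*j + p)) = j + p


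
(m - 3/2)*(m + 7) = m^2 + 11*m/2 - 21/2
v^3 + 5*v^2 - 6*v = v*(v - 1)*(v + 6)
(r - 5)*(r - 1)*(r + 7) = r^3 + r^2 - 37*r + 35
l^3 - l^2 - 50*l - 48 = (l - 8)*(l + 1)*(l + 6)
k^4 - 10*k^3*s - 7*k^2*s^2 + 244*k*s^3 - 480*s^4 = (k - 8*s)*(k - 4*s)*(k - 3*s)*(k + 5*s)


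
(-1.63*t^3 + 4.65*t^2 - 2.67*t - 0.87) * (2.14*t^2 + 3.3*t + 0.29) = -3.4882*t^5 + 4.572*t^4 + 9.1585*t^3 - 9.3243*t^2 - 3.6453*t - 0.2523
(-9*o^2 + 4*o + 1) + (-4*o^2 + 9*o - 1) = -13*o^2 + 13*o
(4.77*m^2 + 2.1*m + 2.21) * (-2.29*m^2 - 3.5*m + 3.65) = -10.9233*m^4 - 21.504*m^3 + 4.9996*m^2 - 0.0699999999999994*m + 8.0665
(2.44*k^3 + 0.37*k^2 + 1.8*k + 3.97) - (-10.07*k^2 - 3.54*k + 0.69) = 2.44*k^3 + 10.44*k^2 + 5.34*k + 3.28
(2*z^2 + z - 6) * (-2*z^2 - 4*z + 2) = -4*z^4 - 10*z^3 + 12*z^2 + 26*z - 12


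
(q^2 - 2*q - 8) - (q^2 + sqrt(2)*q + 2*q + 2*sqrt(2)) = -4*q - sqrt(2)*q - 8 - 2*sqrt(2)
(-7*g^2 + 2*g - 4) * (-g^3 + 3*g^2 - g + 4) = 7*g^5 - 23*g^4 + 17*g^3 - 42*g^2 + 12*g - 16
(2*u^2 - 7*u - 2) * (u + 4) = 2*u^3 + u^2 - 30*u - 8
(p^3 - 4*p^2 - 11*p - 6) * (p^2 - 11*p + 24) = p^5 - 15*p^4 + 57*p^3 + 19*p^2 - 198*p - 144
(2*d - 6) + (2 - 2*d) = -4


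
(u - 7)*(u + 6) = u^2 - u - 42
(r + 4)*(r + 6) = r^2 + 10*r + 24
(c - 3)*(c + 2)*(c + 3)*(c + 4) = c^4 + 6*c^3 - c^2 - 54*c - 72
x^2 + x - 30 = (x - 5)*(x + 6)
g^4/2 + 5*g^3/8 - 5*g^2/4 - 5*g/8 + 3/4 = (g/2 + 1)*(g - 1)*(g - 3/4)*(g + 1)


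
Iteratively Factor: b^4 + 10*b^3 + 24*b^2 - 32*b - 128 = (b + 4)*(b^3 + 6*b^2 - 32) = (b - 2)*(b + 4)*(b^2 + 8*b + 16) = (b - 2)*(b + 4)^2*(b + 4)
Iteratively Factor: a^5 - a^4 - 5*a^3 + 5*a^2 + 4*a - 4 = (a - 2)*(a^4 + a^3 - 3*a^2 - a + 2) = (a - 2)*(a + 1)*(a^3 - 3*a + 2) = (a - 2)*(a - 1)*(a + 1)*(a^2 + a - 2) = (a - 2)*(a - 1)^2*(a + 1)*(a + 2)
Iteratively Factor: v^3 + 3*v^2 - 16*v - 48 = (v + 4)*(v^2 - v - 12) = (v + 3)*(v + 4)*(v - 4)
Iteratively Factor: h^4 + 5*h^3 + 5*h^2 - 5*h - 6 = (h + 1)*(h^3 + 4*h^2 + h - 6) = (h + 1)*(h + 3)*(h^2 + h - 2) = (h + 1)*(h + 2)*(h + 3)*(h - 1)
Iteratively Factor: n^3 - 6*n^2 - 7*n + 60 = (n - 4)*(n^2 - 2*n - 15) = (n - 5)*(n - 4)*(n + 3)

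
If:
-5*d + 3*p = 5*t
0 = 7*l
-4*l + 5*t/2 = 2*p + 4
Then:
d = -t/4 - 6/5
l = 0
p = 5*t/4 - 2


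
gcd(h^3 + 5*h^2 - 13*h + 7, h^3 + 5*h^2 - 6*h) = h - 1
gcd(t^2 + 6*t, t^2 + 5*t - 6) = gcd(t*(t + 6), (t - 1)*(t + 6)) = t + 6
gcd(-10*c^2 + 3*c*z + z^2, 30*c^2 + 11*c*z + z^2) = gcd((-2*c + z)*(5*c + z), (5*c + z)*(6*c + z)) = 5*c + z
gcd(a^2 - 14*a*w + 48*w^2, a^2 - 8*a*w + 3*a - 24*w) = -a + 8*w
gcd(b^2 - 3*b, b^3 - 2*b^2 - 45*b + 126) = b - 3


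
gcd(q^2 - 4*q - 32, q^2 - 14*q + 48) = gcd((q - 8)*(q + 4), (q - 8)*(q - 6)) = q - 8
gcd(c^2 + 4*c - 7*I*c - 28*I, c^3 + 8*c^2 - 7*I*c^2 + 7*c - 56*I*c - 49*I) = c - 7*I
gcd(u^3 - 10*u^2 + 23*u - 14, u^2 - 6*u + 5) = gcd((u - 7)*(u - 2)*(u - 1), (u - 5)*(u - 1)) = u - 1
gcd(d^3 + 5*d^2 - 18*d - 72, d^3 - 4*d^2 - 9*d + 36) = d^2 - d - 12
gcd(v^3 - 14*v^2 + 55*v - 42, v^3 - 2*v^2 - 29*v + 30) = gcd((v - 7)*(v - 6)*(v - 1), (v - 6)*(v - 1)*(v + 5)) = v^2 - 7*v + 6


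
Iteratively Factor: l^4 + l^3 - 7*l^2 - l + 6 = (l + 3)*(l^3 - 2*l^2 - l + 2) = (l + 1)*(l + 3)*(l^2 - 3*l + 2) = (l - 1)*(l + 1)*(l + 3)*(l - 2)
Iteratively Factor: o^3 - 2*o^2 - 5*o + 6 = (o + 2)*(o^2 - 4*o + 3) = (o - 1)*(o + 2)*(o - 3)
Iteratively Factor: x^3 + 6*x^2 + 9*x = (x + 3)*(x^2 + 3*x) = (x + 3)^2*(x)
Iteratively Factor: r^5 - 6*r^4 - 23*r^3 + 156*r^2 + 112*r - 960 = (r + 4)*(r^4 - 10*r^3 + 17*r^2 + 88*r - 240) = (r - 4)*(r + 4)*(r^3 - 6*r^2 - 7*r + 60) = (r - 5)*(r - 4)*(r + 4)*(r^2 - r - 12) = (r - 5)*(r - 4)*(r + 3)*(r + 4)*(r - 4)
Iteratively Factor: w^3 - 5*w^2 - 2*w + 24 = (w - 3)*(w^2 - 2*w - 8) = (w - 4)*(w - 3)*(w + 2)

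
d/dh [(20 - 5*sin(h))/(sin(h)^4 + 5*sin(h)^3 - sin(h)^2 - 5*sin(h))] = 5*(-(1 - cos(2*h))^2/4 + 7*sin(h)/2 + 3*sin(3*h)/2 + 57*cos(2*h)/2 + cos(4*h)/2 - 9)/((sin(h) + 5)^2*sin(h)^2*cos(h)^3)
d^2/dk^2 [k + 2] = 0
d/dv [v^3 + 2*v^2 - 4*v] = 3*v^2 + 4*v - 4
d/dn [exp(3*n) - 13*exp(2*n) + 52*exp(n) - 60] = (3*exp(2*n) - 26*exp(n) + 52)*exp(n)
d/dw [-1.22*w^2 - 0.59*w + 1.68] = -2.44*w - 0.59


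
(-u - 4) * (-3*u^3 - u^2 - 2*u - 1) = 3*u^4 + 13*u^3 + 6*u^2 + 9*u + 4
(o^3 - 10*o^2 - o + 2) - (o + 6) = o^3 - 10*o^2 - 2*o - 4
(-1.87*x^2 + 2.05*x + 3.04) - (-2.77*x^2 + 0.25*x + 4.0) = 0.9*x^2 + 1.8*x - 0.96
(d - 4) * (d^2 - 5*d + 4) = d^3 - 9*d^2 + 24*d - 16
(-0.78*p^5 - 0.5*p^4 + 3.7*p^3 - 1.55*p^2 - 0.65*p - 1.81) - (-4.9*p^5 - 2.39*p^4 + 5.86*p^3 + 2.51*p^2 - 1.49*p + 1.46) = 4.12*p^5 + 1.89*p^4 - 2.16*p^3 - 4.06*p^2 + 0.84*p - 3.27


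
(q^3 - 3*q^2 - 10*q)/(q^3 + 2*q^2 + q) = (q^2 - 3*q - 10)/(q^2 + 2*q + 1)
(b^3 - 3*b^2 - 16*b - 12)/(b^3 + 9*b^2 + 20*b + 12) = (b - 6)/(b + 6)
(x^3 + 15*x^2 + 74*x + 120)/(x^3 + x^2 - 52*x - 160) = (x + 6)/(x - 8)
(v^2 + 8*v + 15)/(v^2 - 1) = (v^2 + 8*v + 15)/(v^2 - 1)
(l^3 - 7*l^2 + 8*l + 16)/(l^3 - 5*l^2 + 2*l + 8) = (l - 4)/(l - 2)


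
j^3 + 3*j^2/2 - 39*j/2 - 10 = (j - 4)*(j + 1/2)*(j + 5)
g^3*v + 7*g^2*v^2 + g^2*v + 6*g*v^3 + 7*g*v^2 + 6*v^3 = (g + v)*(g + 6*v)*(g*v + v)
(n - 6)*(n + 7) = n^2 + n - 42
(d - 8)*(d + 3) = d^2 - 5*d - 24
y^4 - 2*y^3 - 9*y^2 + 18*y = y*(y - 3)*(y - 2)*(y + 3)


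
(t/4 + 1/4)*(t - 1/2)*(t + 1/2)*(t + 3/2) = t^4/4 + 5*t^3/8 + 5*t^2/16 - 5*t/32 - 3/32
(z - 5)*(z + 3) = z^2 - 2*z - 15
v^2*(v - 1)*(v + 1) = v^4 - v^2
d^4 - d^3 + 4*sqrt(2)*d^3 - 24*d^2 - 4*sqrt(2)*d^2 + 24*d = d*(d - 1)*(d - 2*sqrt(2))*(d + 6*sqrt(2))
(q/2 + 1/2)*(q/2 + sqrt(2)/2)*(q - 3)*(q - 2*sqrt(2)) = q^4/4 - q^3/2 - sqrt(2)*q^3/4 - 7*q^2/4 + sqrt(2)*q^2/2 + 3*sqrt(2)*q/4 + 2*q + 3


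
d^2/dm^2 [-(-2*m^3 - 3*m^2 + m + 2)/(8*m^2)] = (-m - 6)/(4*m^4)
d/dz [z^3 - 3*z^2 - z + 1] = 3*z^2 - 6*z - 1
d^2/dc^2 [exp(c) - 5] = exp(c)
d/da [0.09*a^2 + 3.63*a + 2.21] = 0.18*a + 3.63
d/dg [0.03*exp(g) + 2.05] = 0.03*exp(g)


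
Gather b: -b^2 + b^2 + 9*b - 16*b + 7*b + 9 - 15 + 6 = 0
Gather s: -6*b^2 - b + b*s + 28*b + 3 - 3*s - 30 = -6*b^2 + 27*b + s*(b - 3) - 27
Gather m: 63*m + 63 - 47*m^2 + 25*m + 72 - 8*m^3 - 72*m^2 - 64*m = -8*m^3 - 119*m^2 + 24*m + 135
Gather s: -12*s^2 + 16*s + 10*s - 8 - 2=-12*s^2 + 26*s - 10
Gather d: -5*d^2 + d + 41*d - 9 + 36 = -5*d^2 + 42*d + 27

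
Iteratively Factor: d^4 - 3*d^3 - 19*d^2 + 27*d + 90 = (d - 5)*(d^3 + 2*d^2 - 9*d - 18) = (d - 5)*(d - 3)*(d^2 + 5*d + 6) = (d - 5)*(d - 3)*(d + 3)*(d + 2)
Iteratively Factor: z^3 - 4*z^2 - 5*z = (z + 1)*(z^2 - 5*z) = z*(z + 1)*(z - 5)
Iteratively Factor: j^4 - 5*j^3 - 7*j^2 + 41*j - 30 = (j - 2)*(j^3 - 3*j^2 - 13*j + 15) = (j - 5)*(j - 2)*(j^2 + 2*j - 3) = (j - 5)*(j - 2)*(j - 1)*(j + 3)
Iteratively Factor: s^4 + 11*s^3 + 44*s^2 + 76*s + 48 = (s + 4)*(s^3 + 7*s^2 + 16*s + 12) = (s + 2)*(s + 4)*(s^2 + 5*s + 6) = (s + 2)^2*(s + 4)*(s + 3)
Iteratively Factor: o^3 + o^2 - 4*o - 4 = (o - 2)*(o^2 + 3*o + 2) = (o - 2)*(o + 2)*(o + 1)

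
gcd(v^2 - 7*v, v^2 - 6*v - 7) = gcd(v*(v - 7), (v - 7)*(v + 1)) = v - 7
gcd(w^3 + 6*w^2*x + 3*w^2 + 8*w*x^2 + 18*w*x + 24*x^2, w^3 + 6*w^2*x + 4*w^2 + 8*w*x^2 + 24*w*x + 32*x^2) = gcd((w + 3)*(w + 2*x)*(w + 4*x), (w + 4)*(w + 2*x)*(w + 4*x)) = w^2 + 6*w*x + 8*x^2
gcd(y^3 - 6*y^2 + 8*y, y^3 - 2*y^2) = y^2 - 2*y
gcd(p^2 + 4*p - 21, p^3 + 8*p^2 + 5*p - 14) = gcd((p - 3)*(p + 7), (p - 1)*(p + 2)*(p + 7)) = p + 7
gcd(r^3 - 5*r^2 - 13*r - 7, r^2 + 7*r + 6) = r + 1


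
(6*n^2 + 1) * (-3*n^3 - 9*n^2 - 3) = -18*n^5 - 54*n^4 - 3*n^3 - 27*n^2 - 3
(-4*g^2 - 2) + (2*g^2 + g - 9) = -2*g^2 + g - 11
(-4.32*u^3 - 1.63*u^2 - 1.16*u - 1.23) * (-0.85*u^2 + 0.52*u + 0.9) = 3.672*u^5 - 0.8609*u^4 - 3.7496*u^3 - 1.0247*u^2 - 1.6836*u - 1.107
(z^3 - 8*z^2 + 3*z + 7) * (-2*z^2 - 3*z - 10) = -2*z^5 + 13*z^4 + 8*z^3 + 57*z^2 - 51*z - 70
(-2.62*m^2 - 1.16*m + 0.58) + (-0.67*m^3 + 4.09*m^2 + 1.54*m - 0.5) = -0.67*m^3 + 1.47*m^2 + 0.38*m + 0.08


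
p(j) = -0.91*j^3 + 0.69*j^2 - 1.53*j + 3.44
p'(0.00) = -1.53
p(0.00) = 3.44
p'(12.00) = -378.09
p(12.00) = -1488.04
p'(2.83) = -19.49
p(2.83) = -15.99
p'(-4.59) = -65.38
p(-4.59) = 113.00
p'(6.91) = -122.35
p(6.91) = -274.43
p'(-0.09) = -1.68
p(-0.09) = 3.58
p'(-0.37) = -2.41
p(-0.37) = 4.15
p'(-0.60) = -3.34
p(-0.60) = 4.80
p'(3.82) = -36.10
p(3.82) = -43.06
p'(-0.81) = -4.44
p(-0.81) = 5.62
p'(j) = -2.73*j^2 + 1.38*j - 1.53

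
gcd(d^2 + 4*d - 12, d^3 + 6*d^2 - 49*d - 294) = d + 6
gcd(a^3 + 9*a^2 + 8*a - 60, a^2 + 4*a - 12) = a^2 + 4*a - 12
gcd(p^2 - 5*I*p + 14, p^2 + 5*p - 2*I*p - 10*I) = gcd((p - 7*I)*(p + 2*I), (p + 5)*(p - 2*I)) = 1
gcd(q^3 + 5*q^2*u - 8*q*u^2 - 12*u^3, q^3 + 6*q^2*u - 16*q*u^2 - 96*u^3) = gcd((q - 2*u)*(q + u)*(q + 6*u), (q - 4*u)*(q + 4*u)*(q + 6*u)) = q + 6*u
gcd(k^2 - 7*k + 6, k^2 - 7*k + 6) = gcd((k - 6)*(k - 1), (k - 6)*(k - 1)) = k^2 - 7*k + 6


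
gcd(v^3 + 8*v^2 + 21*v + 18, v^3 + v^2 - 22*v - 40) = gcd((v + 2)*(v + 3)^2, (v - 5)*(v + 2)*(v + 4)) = v + 2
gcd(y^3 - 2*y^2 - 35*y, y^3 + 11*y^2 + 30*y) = y^2 + 5*y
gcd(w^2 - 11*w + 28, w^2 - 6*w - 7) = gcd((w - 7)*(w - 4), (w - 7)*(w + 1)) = w - 7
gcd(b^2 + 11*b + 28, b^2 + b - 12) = b + 4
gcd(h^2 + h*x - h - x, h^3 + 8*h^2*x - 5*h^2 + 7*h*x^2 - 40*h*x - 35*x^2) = h + x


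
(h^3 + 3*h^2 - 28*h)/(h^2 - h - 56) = h*(h - 4)/(h - 8)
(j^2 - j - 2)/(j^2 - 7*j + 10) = (j + 1)/(j - 5)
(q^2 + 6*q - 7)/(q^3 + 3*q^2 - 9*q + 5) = (q + 7)/(q^2 + 4*q - 5)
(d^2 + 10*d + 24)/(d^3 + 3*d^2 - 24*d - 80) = (d + 6)/(d^2 - d - 20)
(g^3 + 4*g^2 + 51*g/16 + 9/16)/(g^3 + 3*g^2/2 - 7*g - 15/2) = (16*g^2 + 16*g + 3)/(8*(2*g^2 - 3*g - 5))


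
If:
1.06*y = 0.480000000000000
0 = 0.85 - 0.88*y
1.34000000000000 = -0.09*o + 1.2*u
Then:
No Solution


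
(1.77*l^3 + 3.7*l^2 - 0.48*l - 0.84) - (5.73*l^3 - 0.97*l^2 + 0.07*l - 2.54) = -3.96*l^3 + 4.67*l^2 - 0.55*l + 1.7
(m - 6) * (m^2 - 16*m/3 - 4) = m^3 - 34*m^2/3 + 28*m + 24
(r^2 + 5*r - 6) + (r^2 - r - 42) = 2*r^2 + 4*r - 48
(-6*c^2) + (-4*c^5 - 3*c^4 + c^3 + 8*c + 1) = -4*c^5 - 3*c^4 + c^3 - 6*c^2 + 8*c + 1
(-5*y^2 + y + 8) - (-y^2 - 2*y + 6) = -4*y^2 + 3*y + 2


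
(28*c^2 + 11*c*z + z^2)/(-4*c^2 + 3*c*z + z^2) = (7*c + z)/(-c + z)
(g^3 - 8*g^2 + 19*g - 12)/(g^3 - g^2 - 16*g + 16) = (g - 3)/(g + 4)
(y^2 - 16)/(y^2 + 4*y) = (y - 4)/y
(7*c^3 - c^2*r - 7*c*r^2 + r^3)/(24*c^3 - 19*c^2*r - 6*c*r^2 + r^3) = (-7*c^2 - 6*c*r + r^2)/(-24*c^2 - 5*c*r + r^2)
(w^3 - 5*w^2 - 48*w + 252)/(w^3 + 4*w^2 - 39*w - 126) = (w - 6)/(w + 3)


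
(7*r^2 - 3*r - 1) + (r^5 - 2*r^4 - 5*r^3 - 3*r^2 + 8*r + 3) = r^5 - 2*r^4 - 5*r^3 + 4*r^2 + 5*r + 2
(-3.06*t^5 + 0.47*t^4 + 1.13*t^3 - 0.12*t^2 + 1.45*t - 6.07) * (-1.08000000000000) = 3.3048*t^5 - 0.5076*t^4 - 1.2204*t^3 + 0.1296*t^2 - 1.566*t + 6.5556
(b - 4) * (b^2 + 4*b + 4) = b^3 - 12*b - 16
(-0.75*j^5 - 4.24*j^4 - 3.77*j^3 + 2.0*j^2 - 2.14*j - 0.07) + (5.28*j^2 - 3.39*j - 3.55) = -0.75*j^5 - 4.24*j^4 - 3.77*j^3 + 7.28*j^2 - 5.53*j - 3.62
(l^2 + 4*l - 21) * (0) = 0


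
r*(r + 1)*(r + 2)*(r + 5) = r^4 + 8*r^3 + 17*r^2 + 10*r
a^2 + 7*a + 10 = (a + 2)*(a + 5)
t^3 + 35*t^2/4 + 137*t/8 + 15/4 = (t + 1/4)*(t + 5/2)*(t + 6)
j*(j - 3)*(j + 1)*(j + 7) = j^4 + 5*j^3 - 17*j^2 - 21*j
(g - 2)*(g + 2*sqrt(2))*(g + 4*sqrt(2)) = g^3 - 2*g^2 + 6*sqrt(2)*g^2 - 12*sqrt(2)*g + 16*g - 32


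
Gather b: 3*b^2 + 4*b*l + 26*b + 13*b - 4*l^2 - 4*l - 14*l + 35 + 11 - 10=3*b^2 + b*(4*l + 39) - 4*l^2 - 18*l + 36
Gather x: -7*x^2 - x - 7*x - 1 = -7*x^2 - 8*x - 1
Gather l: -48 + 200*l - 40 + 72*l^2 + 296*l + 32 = 72*l^2 + 496*l - 56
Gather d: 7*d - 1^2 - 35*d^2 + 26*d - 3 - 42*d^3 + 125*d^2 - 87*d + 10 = -42*d^3 + 90*d^2 - 54*d + 6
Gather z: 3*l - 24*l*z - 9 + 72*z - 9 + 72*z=3*l + z*(144 - 24*l) - 18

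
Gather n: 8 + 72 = 80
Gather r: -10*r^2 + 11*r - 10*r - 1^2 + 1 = -10*r^2 + r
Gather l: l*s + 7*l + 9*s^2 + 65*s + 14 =l*(s + 7) + 9*s^2 + 65*s + 14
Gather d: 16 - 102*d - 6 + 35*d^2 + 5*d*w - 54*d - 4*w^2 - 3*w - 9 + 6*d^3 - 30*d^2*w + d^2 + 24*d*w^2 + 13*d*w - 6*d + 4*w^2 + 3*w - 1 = 6*d^3 + d^2*(36 - 30*w) + d*(24*w^2 + 18*w - 162)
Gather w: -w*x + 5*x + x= -w*x + 6*x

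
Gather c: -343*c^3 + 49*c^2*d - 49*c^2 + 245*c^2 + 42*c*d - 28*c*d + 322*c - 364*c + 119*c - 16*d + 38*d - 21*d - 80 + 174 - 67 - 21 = -343*c^3 + c^2*(49*d + 196) + c*(14*d + 77) + d + 6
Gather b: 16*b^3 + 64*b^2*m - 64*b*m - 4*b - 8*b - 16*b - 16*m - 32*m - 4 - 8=16*b^3 + 64*b^2*m + b*(-64*m - 28) - 48*m - 12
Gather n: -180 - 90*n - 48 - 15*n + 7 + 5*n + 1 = -100*n - 220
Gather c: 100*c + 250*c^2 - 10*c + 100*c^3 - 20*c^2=100*c^3 + 230*c^2 + 90*c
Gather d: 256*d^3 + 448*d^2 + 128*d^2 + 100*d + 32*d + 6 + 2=256*d^3 + 576*d^2 + 132*d + 8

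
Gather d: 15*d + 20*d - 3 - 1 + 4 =35*d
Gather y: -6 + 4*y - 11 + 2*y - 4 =6*y - 21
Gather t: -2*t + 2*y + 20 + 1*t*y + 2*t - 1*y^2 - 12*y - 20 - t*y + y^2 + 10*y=0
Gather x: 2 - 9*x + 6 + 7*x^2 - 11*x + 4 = 7*x^2 - 20*x + 12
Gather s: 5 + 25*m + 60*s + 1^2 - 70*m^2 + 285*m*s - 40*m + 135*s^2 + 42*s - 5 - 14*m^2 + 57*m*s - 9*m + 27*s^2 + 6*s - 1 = -84*m^2 - 24*m + 162*s^2 + s*(342*m + 108)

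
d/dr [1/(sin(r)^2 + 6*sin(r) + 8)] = -2*(sin(r) + 3)*cos(r)/(sin(r)^2 + 6*sin(r) + 8)^2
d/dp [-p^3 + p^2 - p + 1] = -3*p^2 + 2*p - 1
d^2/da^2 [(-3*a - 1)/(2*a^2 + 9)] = 12*(-2*a^3 - 2*a^2 + 27*a + 3)/(8*a^6 + 108*a^4 + 486*a^2 + 729)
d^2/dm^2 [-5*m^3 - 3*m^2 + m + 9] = -30*m - 6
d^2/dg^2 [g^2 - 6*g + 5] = 2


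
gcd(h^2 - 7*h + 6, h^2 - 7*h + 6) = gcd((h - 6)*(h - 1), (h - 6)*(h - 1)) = h^2 - 7*h + 6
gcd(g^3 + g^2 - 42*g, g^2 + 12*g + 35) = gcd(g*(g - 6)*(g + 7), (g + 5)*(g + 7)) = g + 7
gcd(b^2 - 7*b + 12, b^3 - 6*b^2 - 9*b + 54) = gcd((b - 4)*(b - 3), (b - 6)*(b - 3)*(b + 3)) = b - 3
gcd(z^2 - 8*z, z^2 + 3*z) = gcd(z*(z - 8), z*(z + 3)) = z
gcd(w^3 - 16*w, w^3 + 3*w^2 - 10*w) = w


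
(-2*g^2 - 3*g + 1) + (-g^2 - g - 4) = -3*g^2 - 4*g - 3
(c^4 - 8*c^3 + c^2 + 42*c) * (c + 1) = c^5 - 7*c^4 - 7*c^3 + 43*c^2 + 42*c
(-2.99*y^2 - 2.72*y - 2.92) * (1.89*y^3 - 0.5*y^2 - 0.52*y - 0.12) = -5.6511*y^5 - 3.6458*y^4 - 2.604*y^3 + 3.2332*y^2 + 1.8448*y + 0.3504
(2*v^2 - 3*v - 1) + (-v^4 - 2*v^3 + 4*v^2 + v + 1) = -v^4 - 2*v^3 + 6*v^2 - 2*v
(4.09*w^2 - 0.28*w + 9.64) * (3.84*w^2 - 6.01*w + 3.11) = 15.7056*w^4 - 25.6561*w^3 + 51.4203*w^2 - 58.8072*w + 29.9804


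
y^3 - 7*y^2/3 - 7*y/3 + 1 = (y - 3)*(y - 1/3)*(y + 1)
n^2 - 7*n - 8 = (n - 8)*(n + 1)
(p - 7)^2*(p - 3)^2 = p^4 - 20*p^3 + 142*p^2 - 420*p + 441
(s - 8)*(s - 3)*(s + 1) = s^3 - 10*s^2 + 13*s + 24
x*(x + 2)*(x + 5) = x^3 + 7*x^2 + 10*x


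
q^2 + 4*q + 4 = (q + 2)^2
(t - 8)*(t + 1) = t^2 - 7*t - 8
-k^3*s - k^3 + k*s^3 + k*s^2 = (-k + s)*(k + s)*(k*s + k)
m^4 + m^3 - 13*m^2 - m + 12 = (m - 3)*(m - 1)*(m + 1)*(m + 4)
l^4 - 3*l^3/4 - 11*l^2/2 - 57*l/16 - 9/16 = (l - 3)*(l + 1/4)*(l + 1/2)*(l + 3/2)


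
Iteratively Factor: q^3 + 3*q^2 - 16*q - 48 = (q - 4)*(q^2 + 7*q + 12) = (q - 4)*(q + 4)*(q + 3)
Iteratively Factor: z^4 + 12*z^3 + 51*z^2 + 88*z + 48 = (z + 1)*(z^3 + 11*z^2 + 40*z + 48) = (z + 1)*(z + 4)*(z^2 + 7*z + 12) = (z + 1)*(z + 4)^2*(z + 3)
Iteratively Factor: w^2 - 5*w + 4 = (w - 1)*(w - 4)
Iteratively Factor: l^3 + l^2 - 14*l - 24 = (l + 2)*(l^2 - l - 12) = (l + 2)*(l + 3)*(l - 4)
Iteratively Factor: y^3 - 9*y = (y)*(y^2 - 9) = y*(y - 3)*(y + 3)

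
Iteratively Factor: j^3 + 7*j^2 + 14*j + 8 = (j + 4)*(j^2 + 3*j + 2) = (j + 1)*(j + 4)*(j + 2)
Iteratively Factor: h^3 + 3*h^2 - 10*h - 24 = (h + 4)*(h^2 - h - 6) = (h - 3)*(h + 4)*(h + 2)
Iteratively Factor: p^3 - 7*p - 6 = (p + 1)*(p^2 - p - 6) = (p + 1)*(p + 2)*(p - 3)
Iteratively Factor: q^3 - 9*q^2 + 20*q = (q)*(q^2 - 9*q + 20) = q*(q - 4)*(q - 5)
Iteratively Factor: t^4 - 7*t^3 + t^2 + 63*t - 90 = (t - 5)*(t^3 - 2*t^2 - 9*t + 18) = (t - 5)*(t - 3)*(t^2 + t - 6) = (t - 5)*(t - 3)*(t - 2)*(t + 3)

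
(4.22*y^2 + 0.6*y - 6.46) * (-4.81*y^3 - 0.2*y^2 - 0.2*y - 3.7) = -20.2982*y^5 - 3.73*y^4 + 30.1086*y^3 - 14.442*y^2 - 0.928*y + 23.902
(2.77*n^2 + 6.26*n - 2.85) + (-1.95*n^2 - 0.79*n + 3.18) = 0.82*n^2 + 5.47*n + 0.33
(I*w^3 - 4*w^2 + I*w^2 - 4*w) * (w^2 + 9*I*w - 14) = I*w^5 - 13*w^4 + I*w^4 - 13*w^3 - 50*I*w^3 + 56*w^2 - 50*I*w^2 + 56*w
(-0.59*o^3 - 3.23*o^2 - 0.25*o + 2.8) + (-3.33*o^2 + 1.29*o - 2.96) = -0.59*o^3 - 6.56*o^2 + 1.04*o - 0.16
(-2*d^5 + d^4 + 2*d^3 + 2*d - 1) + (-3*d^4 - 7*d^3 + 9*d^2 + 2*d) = -2*d^5 - 2*d^4 - 5*d^3 + 9*d^2 + 4*d - 1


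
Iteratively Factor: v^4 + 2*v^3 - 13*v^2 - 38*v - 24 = (v + 2)*(v^3 - 13*v - 12) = (v - 4)*(v + 2)*(v^2 + 4*v + 3) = (v - 4)*(v + 1)*(v + 2)*(v + 3)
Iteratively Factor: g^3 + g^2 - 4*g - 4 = (g - 2)*(g^2 + 3*g + 2) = (g - 2)*(g + 1)*(g + 2)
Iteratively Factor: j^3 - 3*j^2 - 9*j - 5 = (j - 5)*(j^2 + 2*j + 1) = (j - 5)*(j + 1)*(j + 1)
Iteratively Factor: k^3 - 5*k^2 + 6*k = (k - 2)*(k^2 - 3*k) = k*(k - 2)*(k - 3)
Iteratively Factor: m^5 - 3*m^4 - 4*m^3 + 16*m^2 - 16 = (m - 2)*(m^4 - m^3 - 6*m^2 + 4*m + 8) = (m - 2)^2*(m^3 + m^2 - 4*m - 4) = (m - 2)^3*(m^2 + 3*m + 2) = (m - 2)^3*(m + 2)*(m + 1)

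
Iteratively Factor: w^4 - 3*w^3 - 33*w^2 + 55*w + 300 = (w - 5)*(w^3 + 2*w^2 - 23*w - 60) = (w - 5)*(w + 4)*(w^2 - 2*w - 15) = (w - 5)*(w + 3)*(w + 4)*(w - 5)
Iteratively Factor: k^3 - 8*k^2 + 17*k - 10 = (k - 2)*(k^2 - 6*k + 5) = (k - 2)*(k - 1)*(k - 5)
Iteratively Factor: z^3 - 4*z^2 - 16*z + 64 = (z - 4)*(z^2 - 16) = (z - 4)*(z + 4)*(z - 4)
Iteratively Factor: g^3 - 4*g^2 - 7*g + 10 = (g - 5)*(g^2 + g - 2) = (g - 5)*(g - 1)*(g + 2)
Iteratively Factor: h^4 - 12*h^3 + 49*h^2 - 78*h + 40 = (h - 4)*(h^3 - 8*h^2 + 17*h - 10) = (h - 4)*(h - 2)*(h^2 - 6*h + 5) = (h - 4)*(h - 2)*(h - 1)*(h - 5)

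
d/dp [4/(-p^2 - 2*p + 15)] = 8*(p + 1)/(p^2 + 2*p - 15)^2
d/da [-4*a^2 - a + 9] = -8*a - 1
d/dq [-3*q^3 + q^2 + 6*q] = -9*q^2 + 2*q + 6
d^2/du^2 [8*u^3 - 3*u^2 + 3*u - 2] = 48*u - 6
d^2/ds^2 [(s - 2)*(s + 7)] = 2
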